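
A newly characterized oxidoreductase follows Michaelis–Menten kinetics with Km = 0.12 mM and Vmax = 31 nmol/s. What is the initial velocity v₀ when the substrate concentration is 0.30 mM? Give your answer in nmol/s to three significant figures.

22.1 nmol/s

v = Vmax·[S]/(Km + [S]) = 31 × 0.30 / (0.12 + 0.30)
  = 9.300 / 0.4200 = 22.1 nmol/s.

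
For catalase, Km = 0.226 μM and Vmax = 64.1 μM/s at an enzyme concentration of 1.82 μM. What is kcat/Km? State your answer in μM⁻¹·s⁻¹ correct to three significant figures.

156 μM⁻¹·s⁻¹

kcat = Vmax/[E]total = 64.1/1.82 = 35.2 s⁻¹.
kcat/Km = 35.2/0.226 = 156 μM⁻¹·s⁻¹.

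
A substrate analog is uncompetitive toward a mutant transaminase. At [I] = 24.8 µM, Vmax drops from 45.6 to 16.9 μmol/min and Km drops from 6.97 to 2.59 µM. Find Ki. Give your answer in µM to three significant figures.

14.6 µM

Uncompetitive: Vmax,app = Vmax/α (and Km,app = Km/α) with α = 1 + [I]/Ki.
α = Vmax/Vmax,app = 45.6/16.9 = 2.698.
Ki = [I]/(α − 1) = 24.8/1.698 = 14.6 µM.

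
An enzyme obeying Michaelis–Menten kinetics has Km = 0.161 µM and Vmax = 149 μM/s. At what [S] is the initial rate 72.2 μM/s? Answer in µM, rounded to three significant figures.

Rearranging v = Vmax[S]/(Km+[S]) gives [S] = Km·v/(Vmax − v).
[S] = 0.161 × 72.2 / (149 − 72.2) = 11.62/76.80 = 0.151 µM.

0.151 µM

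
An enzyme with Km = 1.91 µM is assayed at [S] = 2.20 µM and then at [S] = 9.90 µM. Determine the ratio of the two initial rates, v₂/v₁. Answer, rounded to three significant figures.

The fractional saturations are [S]/(Km+[S]) = 2.20/4.110 = 0.5353 and 9.90/11.81 = 0.8383.
v₂/v₁ is just their ratio: 0.8383/0.5353 = 1.57.

1.57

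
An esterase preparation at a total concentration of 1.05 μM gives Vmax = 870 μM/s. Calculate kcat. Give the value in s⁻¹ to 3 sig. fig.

kcat = Vmax/[E]total = 870 μM/s / 1.05 μM = 829 s⁻¹.

829 s⁻¹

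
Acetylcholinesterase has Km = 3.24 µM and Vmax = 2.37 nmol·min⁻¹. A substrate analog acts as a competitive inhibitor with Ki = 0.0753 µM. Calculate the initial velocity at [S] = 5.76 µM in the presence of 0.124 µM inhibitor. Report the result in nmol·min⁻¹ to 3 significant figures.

With α = 1 + [I]/Ki = 1 + 0.124/0.0753 = 2.647, the competitive rate law is v = Vmax[S] / (αKm + [S]).
v = 2.37×5.76 / (2.647×3.24 + 5.76) = 13.65/14.34 = 0.952 nmol·min⁻¹.

0.952 nmol·min⁻¹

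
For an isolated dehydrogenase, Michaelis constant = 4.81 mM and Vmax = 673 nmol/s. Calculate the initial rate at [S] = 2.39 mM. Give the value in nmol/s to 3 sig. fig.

[S]/(Km+[S]) = 2.39/7.200 = 0.3319, the fractional saturation.
v = 0.3319 × Vmax = 0.3319 × 673 = 223 nmol/s.

223 nmol/s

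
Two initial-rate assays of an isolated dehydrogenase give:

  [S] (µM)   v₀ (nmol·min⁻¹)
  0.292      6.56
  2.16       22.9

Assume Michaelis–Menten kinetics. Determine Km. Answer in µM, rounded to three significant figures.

1.38 µM

From v = Vmax[S]/(Km+[S]), each point gives Vmax = v(Km+[S])/[S].
Equating: 6.56(Km+0.292)/0.292 = 22.9(Km+2.16)/2.16.
22.47·Km + 6.56 = 10.60·Km + 22.9, so (22.47 − 10.60)·Km = 22.9 − 6.56.
Km = 16.34/11.86 = 1.38 µM; then Vmax = 6.56(1.38+0.292)/0.292 = 37.5 nmol·min⁻¹.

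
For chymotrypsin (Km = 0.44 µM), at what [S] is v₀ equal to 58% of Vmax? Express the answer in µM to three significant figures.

v/Vmax = [S]/(Km+[S]) = 0.58, so [S] = Km·0.58/(1 − 0.58) = 0.44 × 1.381.
[S] = 0.608 µM.

0.608 µM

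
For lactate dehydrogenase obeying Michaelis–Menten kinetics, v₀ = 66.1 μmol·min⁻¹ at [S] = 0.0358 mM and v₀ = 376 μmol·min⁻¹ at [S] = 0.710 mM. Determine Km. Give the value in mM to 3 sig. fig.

0.235 mM

In reciprocal form, 1/v = (Km/Vmax)·(1/[S]) + 1/Vmax. The two points give (1/[S], 1/v) = (27.93, 0.01513) and (1.408, 0.002660).
Slope = (0.01513 − 0.002660)/(27.93 − 1.408) = 0.0004701; intercept = 0.01513 − 0.0004701×27.93 = 0.001997.
Vmax = 1/intercept = 501 μmol·min⁻¹; Km = slope × Vmax = 0.0004701 × 501 = 0.235 mM.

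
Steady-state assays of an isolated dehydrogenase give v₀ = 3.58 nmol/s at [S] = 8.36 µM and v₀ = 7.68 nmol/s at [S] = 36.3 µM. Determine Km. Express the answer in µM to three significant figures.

18.9 µM

From v = Vmax[S]/(Km+[S]), each point gives Vmax = v(Km+[S])/[S].
Equating: 3.58(Km+8.36)/8.36 = 7.68(Km+36.3)/36.3.
0.4282·Km + 3.58 = 0.2116·Km + 7.68, so (0.4282 − 0.2116)·Km = 7.68 − 3.58.
Km = 4.100/0.2167 = 18.9 µM; then Vmax = 3.58(18.9+8.36)/8.36 = 11.7 nmol/s.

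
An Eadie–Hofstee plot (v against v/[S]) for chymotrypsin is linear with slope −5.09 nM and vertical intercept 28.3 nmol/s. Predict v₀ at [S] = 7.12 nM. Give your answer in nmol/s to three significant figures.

In the Eadie–Hofstee form v = Vmax − Km·(v/[S]), the slope is −Km and the intercept is Vmax, so Km = 5.09 nM and Vmax = 28.3 nmol/s.
v = 28.3 × 7.12/(5.09 + 7.12) = 16.5 nmol/s.

16.5 nmol/s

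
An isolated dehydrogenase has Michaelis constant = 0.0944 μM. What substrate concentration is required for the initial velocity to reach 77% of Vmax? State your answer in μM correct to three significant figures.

v/Vmax = [S]/(Km+[S]) = 0.77, so [S] = Km·0.77/(1 − 0.77) = 0.0944 × 3.348.
[S] = 0.316 μM.

0.316 μM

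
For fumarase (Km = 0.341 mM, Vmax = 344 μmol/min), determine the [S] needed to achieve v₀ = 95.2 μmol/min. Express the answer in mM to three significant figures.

The required fractional saturation is v/Vmax = 95.2/344 = 0.2767.
Then [S]/(Km+[S]) = 0.2767 ⇒ [S] = 0.341 × 0.2767/(1 − 0.2767) = 0.130 mM.

0.130 mM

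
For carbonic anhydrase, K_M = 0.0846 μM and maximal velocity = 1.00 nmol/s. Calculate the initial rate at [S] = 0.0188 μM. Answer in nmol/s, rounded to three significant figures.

v = Vmax·[S]/(Km + [S]) = 1.00 × 0.0188 / (0.0846 + 0.0188)
  = 0.01880 / 0.1034 = 0.182 nmol/s.

0.182 nmol/s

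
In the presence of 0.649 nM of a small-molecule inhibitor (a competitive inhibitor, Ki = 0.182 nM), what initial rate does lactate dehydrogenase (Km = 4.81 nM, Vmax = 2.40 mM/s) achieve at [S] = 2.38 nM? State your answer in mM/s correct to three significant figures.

α = 1 + [I]/Ki = 1 + 0.649/0.182 = 4.566.
For a competitive inhibitor, Vmax is unchanged and the apparent Km becomes α·Km: Km,app = 22.0 nM, Vmax,app = 2.40 mM/s.
v = Vmax,app·[S]/(Km,app + [S]) = 2.40 × 2.38/(22.0 + 2.38) = 0.235 mM/s.

0.235 mM/s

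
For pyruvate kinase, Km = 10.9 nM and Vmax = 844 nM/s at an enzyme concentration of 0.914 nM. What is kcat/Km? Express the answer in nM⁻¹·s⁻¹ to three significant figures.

84.7 nM⁻¹·s⁻¹

kcat = Vmax/[E]total = 844/0.914 = 923 s⁻¹.
kcat/Km = 923/10.9 = 84.7 nM⁻¹·s⁻¹.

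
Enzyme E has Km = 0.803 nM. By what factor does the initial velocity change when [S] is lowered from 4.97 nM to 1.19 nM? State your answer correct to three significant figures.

0.694

The fractional saturations are [S]/(Km+[S]) = 4.97/5.773 = 0.8609 and 1.19/1.993 = 0.5971.
v₂/v₁ is just their ratio: 0.5971/0.8609 = 0.694.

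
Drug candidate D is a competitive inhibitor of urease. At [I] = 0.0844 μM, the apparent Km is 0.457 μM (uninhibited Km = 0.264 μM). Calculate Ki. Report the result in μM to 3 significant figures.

Competitive: Km,app = α·Km with α = 1 + [I]/Ki.
α = Km,app/Km = 0.457/0.264 = 1.731.
Since α = 1 + [I]/Ki, [I]/Ki = 1.731 − 1 = 0.7311 and Ki = 0.0844/0.7311 = 0.115 μM.

0.115 μM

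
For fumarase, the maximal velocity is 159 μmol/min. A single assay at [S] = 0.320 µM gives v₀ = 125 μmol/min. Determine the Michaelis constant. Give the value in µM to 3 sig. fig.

0.0870 µM

From v = Vmax[S]/(Km+[S]), Km = [S](Vmax − v)/v.
Km = 0.320 × (159 − 125) / 125 = 10.88/125 = 0.0870 µM.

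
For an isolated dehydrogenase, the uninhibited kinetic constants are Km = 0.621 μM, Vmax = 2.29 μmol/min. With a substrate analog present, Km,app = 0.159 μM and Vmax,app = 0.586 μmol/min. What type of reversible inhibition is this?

uncompetitive

Both Km and Vmax decrease by the same factor (~3.91-fold) — characteristic of uncompetitive inhibition.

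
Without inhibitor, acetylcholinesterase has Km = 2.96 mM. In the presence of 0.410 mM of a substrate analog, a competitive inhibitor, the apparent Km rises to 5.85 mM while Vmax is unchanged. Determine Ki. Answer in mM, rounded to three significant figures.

Competitive: Km,app = α·Km with α = 1 + [I]/Ki.
α = Km,app/Km = 5.85/2.96 = 1.976.
Since α = 1 + [I]/Ki, [I]/Ki = 1.976 − 1 = 0.9764 and Ki = 0.410/0.9764 = 0.420 mM.

0.420 mM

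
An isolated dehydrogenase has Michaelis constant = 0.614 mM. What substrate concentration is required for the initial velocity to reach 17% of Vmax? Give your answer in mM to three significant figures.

v/Vmax = [S]/(Km+[S]) = 0.17, so [S] = Km·0.17/(1 − 0.17) = 0.614 × 0.2048.
[S] = 0.126 mM.

0.126 mM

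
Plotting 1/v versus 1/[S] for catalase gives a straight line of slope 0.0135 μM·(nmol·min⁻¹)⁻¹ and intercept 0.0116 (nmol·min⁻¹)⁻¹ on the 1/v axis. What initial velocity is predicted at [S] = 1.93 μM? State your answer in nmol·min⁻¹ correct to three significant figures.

53.8 nmol·min⁻¹

The y-intercept is 1/Vmax, so Vmax = 1/0.0116 = 86.2 nmol·min⁻¹.
The slope is Km/Vmax, so Km = 0.0135 × 86.2 = 1.16 μM.
Then v = 86.2 × 1.93/(1.16 + 1.93) = 53.8 nmol·min⁻¹.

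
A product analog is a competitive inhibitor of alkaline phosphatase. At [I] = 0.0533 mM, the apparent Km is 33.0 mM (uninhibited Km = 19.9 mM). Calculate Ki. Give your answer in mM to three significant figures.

Competitive: Km,app = α·Km with α = 1 + [I]/Ki.
α = Km,app/Km = 33.0/19.9 = 1.658.
Since α = 1 + [I]/Ki, [I]/Ki = 1.658 − 1 = 0.6583 and Ki = 0.0533/0.6583 = 0.0810 mM.

0.0810 mM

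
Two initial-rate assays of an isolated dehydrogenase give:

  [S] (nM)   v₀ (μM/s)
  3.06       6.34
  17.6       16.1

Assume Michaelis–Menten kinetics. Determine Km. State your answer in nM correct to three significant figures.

From v = Vmax[S]/(Km+[S]), each point gives Vmax = v(Km+[S])/[S].
Equating: 6.34(Km+3.06)/3.06 = 16.1(Km+17.6)/17.6.
2.072·Km + 6.34 = 0.9148·Km + 16.1, so (2.072 − 0.9148)·Km = 16.1 − 6.34.
Km = 9.760/1.157 = 8.43 nM; then Vmax = 6.34(8.43+3.06)/3.06 = 23.8 μM/s.

8.43 nM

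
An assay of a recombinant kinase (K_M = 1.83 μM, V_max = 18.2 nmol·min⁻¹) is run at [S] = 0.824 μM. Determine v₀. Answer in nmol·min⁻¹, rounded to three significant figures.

v = Vmax·[S]/(Km + [S]) = 18.2 × 0.824 / (1.83 + 0.824)
  = 15.00 / 2.654 = 5.65 nmol·min⁻¹.

5.65 nmol·min⁻¹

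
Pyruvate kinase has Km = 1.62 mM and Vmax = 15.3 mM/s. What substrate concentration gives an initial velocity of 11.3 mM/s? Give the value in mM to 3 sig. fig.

The required fractional saturation is v/Vmax = 11.3/15.3 = 0.7386.
Then [S]/(Km+[S]) = 0.7386 ⇒ [S] = 1.62 × 0.7386/(1 − 0.7386) = 4.58 mM.

4.58 mM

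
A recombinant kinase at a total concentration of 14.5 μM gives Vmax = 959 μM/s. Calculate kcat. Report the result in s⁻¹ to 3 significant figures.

kcat = Vmax/[E]total = 959 μM/s / 14.5 μM = 66.1 s⁻¹.

66.1 s⁻¹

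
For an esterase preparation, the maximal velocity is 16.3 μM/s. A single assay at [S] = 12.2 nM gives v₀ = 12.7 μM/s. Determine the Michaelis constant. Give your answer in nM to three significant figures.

3.46 nM

From v = Vmax[S]/(Km+[S]), Km = [S](Vmax − v)/v.
Km = 12.2 × (16.3 − 12.7) / 12.7 = 43.92/12.7 = 3.46 nM.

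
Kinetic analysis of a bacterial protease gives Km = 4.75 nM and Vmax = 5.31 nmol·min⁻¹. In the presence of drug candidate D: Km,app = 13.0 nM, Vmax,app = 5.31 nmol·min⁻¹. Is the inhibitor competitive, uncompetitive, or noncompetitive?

competitive

Km increases (4.75 → 13.0 nM) while Vmax is unchanged — the hallmark of competitive inhibition.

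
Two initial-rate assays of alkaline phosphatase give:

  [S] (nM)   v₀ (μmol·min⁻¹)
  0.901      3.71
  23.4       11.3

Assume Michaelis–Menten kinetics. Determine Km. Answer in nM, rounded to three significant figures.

In reciprocal form, 1/v = (Km/Vmax)·(1/[S]) + 1/Vmax. The two points give (1/[S], 1/v) = (1.110, 0.2695) and (0.04274, 0.08850).
Slope = (0.2695 − 0.08850)/(1.110 − 0.04274) = 0.1697; intercept = 0.2695 − 0.1697×1.110 = 0.08125.
Vmax = 1/intercept = 12.3 μmol·min⁻¹; Km = slope × Vmax = 0.1697 × 12.3 = 2.09 nM.

2.09 nM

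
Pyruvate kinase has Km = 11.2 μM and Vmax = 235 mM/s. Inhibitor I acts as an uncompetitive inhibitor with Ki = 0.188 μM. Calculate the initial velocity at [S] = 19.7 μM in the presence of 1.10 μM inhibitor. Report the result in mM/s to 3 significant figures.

31.7 mM/s

α = 1 + [I]/Ki = 1 + 1.10/0.188 = 6.851.
For an uncompetitive inhibitor, both parameters are divided by α, giving Vmax/α and Km/α: Km,app = 1.63 μM, Vmax,app = 34.3 mM/s.
v = Vmax,app·[S]/(Km,app + [S]) = 34.3 × 19.7/(1.63 + 19.7) = 31.7 mM/s.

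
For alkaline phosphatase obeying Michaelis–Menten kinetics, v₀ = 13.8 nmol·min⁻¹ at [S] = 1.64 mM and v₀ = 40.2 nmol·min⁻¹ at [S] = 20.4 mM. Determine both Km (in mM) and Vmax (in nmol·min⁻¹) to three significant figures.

In reciprocal form, 1/v = (Km/Vmax)·(1/[S]) + 1/Vmax. The two points give (1/[S], 1/v) = (0.6098, 0.07246) and (0.04902, 0.02488).
Slope = (0.07246 − 0.02488)/(0.6098 − 0.04902) = 0.08487; intercept = 0.07246 − 0.08487×0.6098 = 0.02072.
Vmax = 1/intercept = 48.3 nmol·min⁻¹; Km = slope × Vmax = 0.08487 × 48.3 = 4.10 mM.

Km = 4.10 mM; Vmax = 48.3 nmol·min⁻¹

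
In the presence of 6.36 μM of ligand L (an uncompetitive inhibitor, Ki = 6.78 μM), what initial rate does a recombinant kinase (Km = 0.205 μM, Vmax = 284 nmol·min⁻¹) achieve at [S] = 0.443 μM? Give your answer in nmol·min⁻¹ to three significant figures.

α = 1 + [I]/Ki = 1 + 6.36/6.78 = 1.938.
For an uncompetitive inhibitor, both parameters are divided by α, giving Vmax/α and Km/α: Km,app = 0.106 μM, Vmax,app = 147 nmol·min⁻¹.
v = Vmax,app·[S]/(Km,app + [S]) = 147 × 0.443/(0.106 + 0.443) = 118 nmol·min⁻¹.

118 nmol·min⁻¹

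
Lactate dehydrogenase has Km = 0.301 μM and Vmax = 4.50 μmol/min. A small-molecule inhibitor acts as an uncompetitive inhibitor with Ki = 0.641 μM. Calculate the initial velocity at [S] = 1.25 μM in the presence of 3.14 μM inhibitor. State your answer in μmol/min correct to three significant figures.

0.733 μmol/min

With α = 1 + [I]/Ki = 1 + 3.14/0.641 = 5.899, the uncompetitive rate law is v = (Vmax/α)·[S] / (Km/α + [S]).
v = (4.50/5.899)×1.25 / (0.301/5.899 + 1.25) = 0.9536/1.301 = 0.733 μmol/min.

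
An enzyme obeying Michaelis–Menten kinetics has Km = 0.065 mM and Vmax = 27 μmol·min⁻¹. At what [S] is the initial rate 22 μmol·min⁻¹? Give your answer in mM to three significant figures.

0.286 mM

The required fractional saturation is v/Vmax = 22/27 = 0.8148.
Then [S]/(Km+[S]) = 0.8148 ⇒ [S] = 0.065 × 0.8148/(1 − 0.8148) = 0.286 mM.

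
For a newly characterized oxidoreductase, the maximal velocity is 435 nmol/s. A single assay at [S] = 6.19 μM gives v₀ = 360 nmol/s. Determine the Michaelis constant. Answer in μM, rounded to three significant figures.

1.29 μM

v/Vmax = 360/435 = 0.8276 = [S]/(Km+[S]).
So Km + [S] = [S]/0.8276 = 7.480 μM, giving Km = 7.480 − 6.19 = 1.29 μM.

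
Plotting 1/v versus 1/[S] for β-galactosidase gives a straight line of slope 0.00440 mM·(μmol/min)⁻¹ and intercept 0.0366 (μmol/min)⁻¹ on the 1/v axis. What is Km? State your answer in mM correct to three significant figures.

y-intercept = 1/Vmax ⇒ Vmax = 27.3 μmol/min; slope = Km/Vmax ⇒ Km = slope × Vmax.
Km = 0.00440 × 27.3 = 0.120 mM.

0.120 mM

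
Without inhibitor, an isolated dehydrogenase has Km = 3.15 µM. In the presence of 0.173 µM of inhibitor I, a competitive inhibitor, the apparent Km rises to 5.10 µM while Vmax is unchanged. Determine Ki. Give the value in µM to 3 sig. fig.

0.279 µM

Competitive: Km,app = α·Km with α = 1 + [I]/Ki.
α = Km,app/Km = 5.10/3.15 = 1.619.
Since α = 1 + [I]/Ki, [I]/Ki = 1.619 − 1 = 0.6190 and Ki = 0.173/0.6190 = 0.279 µM.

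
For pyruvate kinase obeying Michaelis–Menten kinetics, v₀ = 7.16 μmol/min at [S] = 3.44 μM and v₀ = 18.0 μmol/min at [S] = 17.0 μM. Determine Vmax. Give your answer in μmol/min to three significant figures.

In reciprocal form, 1/v = (Km/Vmax)·(1/[S]) + 1/Vmax. The two points give (1/[S], 1/v) = (0.2907, 0.1397) and (0.05882, 0.05556).
Slope = (0.1397 − 0.05556)/(0.2907 − 0.05882) = 0.3627; intercept = 0.1397 − 0.3627×0.2907 = 0.03422.
Vmax = 1/intercept = 29.2 μmol/min; Km = slope × Vmax = 0.3627 × 29.2 = 10.6 μM.

29.2 μmol/min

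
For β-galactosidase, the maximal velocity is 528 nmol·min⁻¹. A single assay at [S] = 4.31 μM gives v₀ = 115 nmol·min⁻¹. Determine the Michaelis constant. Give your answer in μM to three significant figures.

15.5 μM

From v = Vmax[S]/(Km+[S]), Km = [S](Vmax − v)/v.
Km = 4.31 × (528 − 115) / 115 = 1780/115 = 15.5 μM.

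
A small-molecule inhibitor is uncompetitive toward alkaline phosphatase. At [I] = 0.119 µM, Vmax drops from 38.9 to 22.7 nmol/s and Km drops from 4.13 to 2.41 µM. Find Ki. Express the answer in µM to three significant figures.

Uncompetitive: Vmax,app = Vmax/α (and Km,app = Km/α) with α = 1 + [I]/Ki.
α = Vmax/Vmax,app = 38.9/22.7 = 1.714.
Ki = [I]/(α − 1) = 0.119/0.7137 = 0.167 µM.

0.167 µM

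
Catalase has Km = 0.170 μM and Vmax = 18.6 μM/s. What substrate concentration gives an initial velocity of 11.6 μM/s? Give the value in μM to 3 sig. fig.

0.282 μM

Rearranging v = Vmax[S]/(Km+[S]) gives [S] = Km·v/(Vmax − v).
[S] = 0.170 × 11.6 / (18.6 − 11.6) = 1.972/7.000 = 0.282 μM.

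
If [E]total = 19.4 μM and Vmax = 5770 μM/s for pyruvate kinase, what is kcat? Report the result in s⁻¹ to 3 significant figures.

kcat = Vmax/[E]total = 5770 μM/s / 19.4 μM = 297 s⁻¹.

297 s⁻¹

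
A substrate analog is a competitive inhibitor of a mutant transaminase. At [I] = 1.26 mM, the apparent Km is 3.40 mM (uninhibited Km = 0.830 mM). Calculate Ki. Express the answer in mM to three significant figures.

Competitive: Km,app = α·Km with α = 1 + [I]/Ki.
α = Km,app/Km = 3.40/0.830 = 4.096.
Ki = [I]/(α − 1) = 1.26/3.096 = 0.407 mM.

0.407 mM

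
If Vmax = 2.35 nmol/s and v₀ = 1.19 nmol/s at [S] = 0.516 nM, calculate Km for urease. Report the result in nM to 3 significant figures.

0.503 nM

v/Vmax = 1.19/2.35 = 0.5064 = [S]/(Km+[S]).
So Km + [S] = [S]/0.5064 = 1.019 nM, giving Km = 1.019 − 0.516 = 0.503 nM.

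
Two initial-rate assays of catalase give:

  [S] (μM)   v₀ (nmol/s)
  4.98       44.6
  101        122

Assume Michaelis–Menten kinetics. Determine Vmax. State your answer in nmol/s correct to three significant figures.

From v = Vmax[S]/(Km+[S]), each point gives Vmax = v(Km+[S])/[S].
Equating: 44.6(Km+4.98)/4.98 = 122(Km+101)/101.
8.956·Km + 44.6 = 1.208·Km + 122, so (8.956 − 1.208)·Km = 122 − 44.6.
Km = 77.40/7.748 = 9.99 μM; then Vmax = 44.6(9.99+4.98)/4.98 = 134 nmol/s.

134 nmol/s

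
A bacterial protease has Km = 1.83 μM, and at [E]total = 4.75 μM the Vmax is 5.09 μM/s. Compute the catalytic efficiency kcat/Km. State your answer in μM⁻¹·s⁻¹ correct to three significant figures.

kcat = Vmax/[E]total = 5.09/4.75 = 1.07 s⁻¹.
kcat/Km = 1.07/1.83 = 0.586 μM⁻¹·s⁻¹.

0.586 μM⁻¹·s⁻¹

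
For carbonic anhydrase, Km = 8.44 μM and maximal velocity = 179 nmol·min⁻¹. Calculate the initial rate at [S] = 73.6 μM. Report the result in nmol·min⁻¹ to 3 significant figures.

v = Vmax·[S]/(Km + [S]) = 179 × 73.6 / (8.44 + 73.6)
  = 13170 / 82.04 = 161 nmol·min⁻¹.

161 nmol·min⁻¹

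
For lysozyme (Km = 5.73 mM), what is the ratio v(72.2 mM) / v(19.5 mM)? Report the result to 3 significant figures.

The fractional saturations are [S]/(Km+[S]) = 19.5/25.23 = 0.7729 and 72.2/77.93 = 0.9265.
v₂/v₁ is just their ratio: 0.9265/0.7729 = 1.20.

1.20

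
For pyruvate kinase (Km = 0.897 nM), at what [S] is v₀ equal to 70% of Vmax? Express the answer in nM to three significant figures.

2.09 nM

v/Vmax = [S]/(Km+[S]) = 0.7, so [S] = Km·0.7/(1 − 0.7) = 0.897 × 2.333.
[S] = 2.09 nM.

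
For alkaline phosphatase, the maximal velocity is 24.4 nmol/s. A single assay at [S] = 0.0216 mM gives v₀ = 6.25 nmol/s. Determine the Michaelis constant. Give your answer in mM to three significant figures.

v/Vmax = 6.25/24.4 = 0.2561 = [S]/(Km+[S]).
So Km + [S] = [S]/0.2561 = 0.08433 mM, giving Km = 0.08433 − 0.0216 = 0.0627 mM.

0.0627 mM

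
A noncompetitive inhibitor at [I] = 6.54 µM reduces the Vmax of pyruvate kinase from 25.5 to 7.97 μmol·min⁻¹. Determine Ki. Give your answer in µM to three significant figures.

2.97 µM

Noncompetitive: Vmax,app = Vmax/α with α = 1 + [I]/Ki.
α = Vmax/Vmax,app = 25.5/7.97 = 3.199.
Since α = 1 + [I]/Ki, [I]/Ki = 3.199 − 1 = 2.199 and Ki = 6.54/2.199 = 2.97 µM.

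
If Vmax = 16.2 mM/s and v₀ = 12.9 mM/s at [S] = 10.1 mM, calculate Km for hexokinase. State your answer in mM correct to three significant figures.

v/Vmax = 12.9/16.2 = 0.7963 = [S]/(Km+[S]).
So Km + [S] = [S]/0.7963 = 12.68 mM, giving Km = 12.68 − 10.1 = 2.58 mM.

2.58 mM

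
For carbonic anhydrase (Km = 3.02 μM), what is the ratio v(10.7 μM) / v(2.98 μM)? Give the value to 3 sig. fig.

1.57

The fractional saturations are [S]/(Km+[S]) = 2.98/6.000 = 0.4967 and 10.7/13.72 = 0.7799.
v₂/v₁ is just their ratio: 0.7799/0.4967 = 1.57.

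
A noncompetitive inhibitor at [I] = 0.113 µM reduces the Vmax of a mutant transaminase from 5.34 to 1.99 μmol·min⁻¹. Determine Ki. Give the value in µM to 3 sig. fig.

0.0671 µM

Noncompetitive: Vmax,app = Vmax/α with α = 1 + [I]/Ki.
α = Vmax/Vmax,app = 5.34/1.99 = 2.683.
Since α = 1 + [I]/Ki, [I]/Ki = 2.683 − 1 = 1.683 and Ki = 0.113/1.683 = 0.0671 µM.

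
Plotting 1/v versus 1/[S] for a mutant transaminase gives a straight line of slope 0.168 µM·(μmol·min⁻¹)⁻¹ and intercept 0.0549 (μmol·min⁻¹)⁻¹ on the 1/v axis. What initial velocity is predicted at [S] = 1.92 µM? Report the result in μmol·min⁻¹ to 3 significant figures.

The y-intercept is 1/Vmax, so Vmax = 1/0.0549 = 18.2 μmol·min⁻¹.
The slope is Km/Vmax, so Km = 0.168 × 18.2 = 3.06 µM.
Then v = 18.2 × 1.92/(3.06 + 1.92) = 7.02 μmol·min⁻¹.

7.02 μmol·min⁻¹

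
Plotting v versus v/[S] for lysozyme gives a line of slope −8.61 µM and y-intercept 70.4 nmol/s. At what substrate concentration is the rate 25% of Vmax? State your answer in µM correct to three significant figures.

2.87 µM

The Eadie–Hofstee slope gives Km = 8.61 µM (slope = −Km).
v/Vmax = [S]/(Km+[S]) = 0.25 ⇒ [S] = Km·0.25/(1−0.25) = 8.61 × 0.3333 = 2.87 µM.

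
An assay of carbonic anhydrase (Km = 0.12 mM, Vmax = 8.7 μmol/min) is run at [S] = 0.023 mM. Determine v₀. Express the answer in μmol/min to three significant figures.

1.40 μmol/min

[S]/(Km+[S]) = 0.023/0.1430 = 0.1608, the fractional saturation.
v = 0.1608 × Vmax = 0.1608 × 8.7 = 1.40 μmol/min.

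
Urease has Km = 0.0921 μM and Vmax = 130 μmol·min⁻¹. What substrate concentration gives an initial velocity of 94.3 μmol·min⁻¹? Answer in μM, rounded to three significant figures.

0.243 μM

Rearranging v = Vmax[S]/(Km+[S]) gives [S] = Km·v/(Vmax − v).
[S] = 0.0921 × 94.3 / (130 − 94.3) = 8.685/35.70 = 0.243 μM.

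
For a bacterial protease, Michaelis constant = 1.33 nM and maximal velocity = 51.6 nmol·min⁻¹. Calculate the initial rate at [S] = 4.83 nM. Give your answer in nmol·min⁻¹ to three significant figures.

40.5 nmol·min⁻¹

v = Vmax·[S]/(Km + [S]) = 51.6 × 4.83 / (1.33 + 4.83)
  = 249.2 / 6.160 = 40.5 nmol·min⁻¹.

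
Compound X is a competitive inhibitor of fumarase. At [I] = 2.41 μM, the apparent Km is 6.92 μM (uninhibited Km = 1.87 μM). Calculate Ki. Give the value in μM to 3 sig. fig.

0.892 μM

Competitive: Km,app = α·Km with α = 1 + [I]/Ki.
α = Km,app/Km = 6.92/1.87 = 3.701.
Ki = [I]/(α − 1) = 2.41/2.701 = 0.892 μM.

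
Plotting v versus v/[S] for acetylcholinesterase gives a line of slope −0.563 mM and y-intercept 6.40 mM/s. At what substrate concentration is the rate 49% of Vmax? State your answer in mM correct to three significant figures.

0.541 mM

The Eadie–Hofstee slope gives Km = 0.563 mM (slope = −Km).
v/Vmax = [S]/(Km+[S]) = 0.49 ⇒ [S] = Km·0.49/(1−0.49) = 0.563 × 0.9608 = 0.541 mM.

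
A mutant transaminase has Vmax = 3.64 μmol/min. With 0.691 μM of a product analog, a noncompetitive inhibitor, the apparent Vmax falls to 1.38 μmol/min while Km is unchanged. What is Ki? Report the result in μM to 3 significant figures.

0.422 μM

Noncompetitive: Vmax,app = Vmax/α with α = 1 + [I]/Ki.
α = Vmax/Vmax,app = 3.64/1.38 = 2.638.
Ki = [I]/(α − 1) = 0.691/1.638 = 0.422 μM.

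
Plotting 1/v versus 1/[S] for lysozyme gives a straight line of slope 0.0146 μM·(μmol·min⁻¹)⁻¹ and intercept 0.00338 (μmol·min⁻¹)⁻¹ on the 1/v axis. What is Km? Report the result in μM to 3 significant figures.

y-intercept = 1/Vmax ⇒ Vmax = 296 μmol·min⁻¹; slope = Km/Vmax ⇒ Km = slope × Vmax.
Km = 0.0146 × 296 = 4.32 μM.

4.32 μM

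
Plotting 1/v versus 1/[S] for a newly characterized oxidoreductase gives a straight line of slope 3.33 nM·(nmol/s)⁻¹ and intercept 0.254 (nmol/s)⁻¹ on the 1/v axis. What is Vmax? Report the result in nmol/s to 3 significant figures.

3.94 nmol/s

The y-intercept of a Lineweaver–Burk plot equals 1/Vmax, so Vmax = 1/0.254 = 3.94 nmol/s.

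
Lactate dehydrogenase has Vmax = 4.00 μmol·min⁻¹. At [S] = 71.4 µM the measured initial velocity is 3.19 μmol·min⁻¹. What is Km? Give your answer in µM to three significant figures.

From v = Vmax[S]/(Km+[S]), Km = [S](Vmax − v)/v.
Km = 71.4 × (4.00 − 3.19) / 3.19 = 57.83/3.19 = 18.1 µM.

18.1 µM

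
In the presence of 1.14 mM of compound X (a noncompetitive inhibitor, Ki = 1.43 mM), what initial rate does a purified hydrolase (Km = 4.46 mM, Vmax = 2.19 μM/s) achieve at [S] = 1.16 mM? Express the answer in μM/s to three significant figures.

0.252 μM/s

α = 1 + [I]/Ki = 1 + 1.14/1.43 = 1.797.
For a noncompetitive inhibitor, Vmax is reduced to Vmax/α while Km is unchanged: Km,app = 4.46 mM, Vmax,app = 1.22 μM/s.
v = Vmax,app·[S]/(Km,app + [S]) = 1.22 × 1.16/(4.46 + 1.16) = 0.252 μM/s.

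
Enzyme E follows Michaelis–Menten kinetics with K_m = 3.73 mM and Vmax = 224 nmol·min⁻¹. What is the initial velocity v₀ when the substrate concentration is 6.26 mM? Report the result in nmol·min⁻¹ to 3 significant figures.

v = Vmax·[S]/(Km + [S]) = 224 × 6.26 / (3.73 + 6.26)
  = 1402 / 9.990 = 140 nmol·min⁻¹.

140 nmol·min⁻¹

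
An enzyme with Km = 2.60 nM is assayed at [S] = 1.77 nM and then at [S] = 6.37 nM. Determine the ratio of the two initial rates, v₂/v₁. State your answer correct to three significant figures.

Since Vmax cancels, v₂/v₁ = [S]₂(Km+[S]₁) / [S]₁(Km+[S]₂).
= 6.37×(2.60+1.77) / (1.77×(2.60+6.37)) = 27.84/15.88 = 1.75.

1.75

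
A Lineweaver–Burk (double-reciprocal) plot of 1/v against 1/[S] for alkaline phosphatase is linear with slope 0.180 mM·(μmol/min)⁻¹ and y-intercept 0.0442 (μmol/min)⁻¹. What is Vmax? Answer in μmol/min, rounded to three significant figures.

The y-intercept of a Lineweaver–Burk plot equals 1/Vmax, so Vmax = 1/0.0442 = 22.6 μmol/min.

22.6 μmol/min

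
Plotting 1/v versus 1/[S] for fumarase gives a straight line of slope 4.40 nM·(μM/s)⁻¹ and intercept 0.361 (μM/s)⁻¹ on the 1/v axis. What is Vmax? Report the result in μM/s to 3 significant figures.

The y-intercept of a Lineweaver–Burk plot equals 1/Vmax, so Vmax = 1/0.361 = 2.77 μM/s.

2.77 μM/s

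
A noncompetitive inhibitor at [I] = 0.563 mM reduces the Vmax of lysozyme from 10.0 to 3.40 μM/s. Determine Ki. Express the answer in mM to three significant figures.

Noncompetitive: Vmax,app = Vmax/α with α = 1 + [I]/Ki.
α = Vmax/Vmax,app = 10.0/3.40 = 2.941.
Ki = [I]/(α − 1) = 0.563/1.941 = 0.290 mM.

0.290 mM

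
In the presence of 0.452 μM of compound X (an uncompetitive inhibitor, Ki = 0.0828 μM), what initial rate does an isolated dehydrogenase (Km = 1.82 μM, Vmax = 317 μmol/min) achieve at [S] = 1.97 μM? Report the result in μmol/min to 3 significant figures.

42.9 μmol/min

α = 1 + [I]/Ki = 1 + 0.452/0.0828 = 6.459.
For an uncompetitive inhibitor, both parameters are divided by α, giving Vmax/α and Km/α: Km,app = 0.282 μM, Vmax,app = 49.1 μmol/min.
v = Vmax,app·[S]/(Km,app + [S]) = 49.1 × 1.97/(0.282 + 1.97) = 42.9 μmol/min.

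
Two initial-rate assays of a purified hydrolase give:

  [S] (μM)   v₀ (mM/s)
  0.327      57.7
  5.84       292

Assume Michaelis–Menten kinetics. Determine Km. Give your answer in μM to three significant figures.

In reciprocal form, 1/v = (Km/Vmax)·(1/[S]) + 1/Vmax. The two points give (1/[S], 1/v) = (3.058, 0.01733) and (0.1712, 0.003425).
Slope = (0.01733 − 0.003425)/(3.058 − 0.1712) = 0.004817; intercept = 0.01733 − 0.004817×3.058 = 0.002600.
Vmax = 1/intercept = 385 mM/s; Km = slope × Vmax = 0.004817 × 385 = 1.85 μM.

1.85 μM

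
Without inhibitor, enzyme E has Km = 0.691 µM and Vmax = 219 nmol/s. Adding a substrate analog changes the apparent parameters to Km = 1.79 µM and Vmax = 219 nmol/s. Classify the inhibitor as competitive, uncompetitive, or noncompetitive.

competitive

Km increases (0.691 → 1.79 µM) while Vmax is unchanged — the hallmark of competitive inhibition.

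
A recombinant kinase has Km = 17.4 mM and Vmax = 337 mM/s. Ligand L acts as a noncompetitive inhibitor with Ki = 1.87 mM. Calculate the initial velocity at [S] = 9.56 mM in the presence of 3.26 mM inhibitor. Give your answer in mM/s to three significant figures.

With α = 1 + [I]/Ki = 1 + 3.26/1.87 = 2.743, the noncompetitive rate law is v = (Vmax/α)·[S] / (Km + [S]).
v = (337/2.743)×9.56 / (17.4 + 9.56) = 1174/26.96 = 43.6 mM/s.

43.6 mM/s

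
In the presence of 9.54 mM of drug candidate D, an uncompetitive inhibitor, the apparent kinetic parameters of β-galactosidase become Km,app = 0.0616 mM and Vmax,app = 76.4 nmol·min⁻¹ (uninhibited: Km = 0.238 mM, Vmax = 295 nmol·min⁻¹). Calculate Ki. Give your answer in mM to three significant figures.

Uncompetitive: Vmax,app = Vmax/α (and Km,app = Km/α) with α = 1 + [I]/Ki.
α = Vmax/Vmax,app = 295/76.4 = 3.861.
Ki = [I]/(α − 1) = 9.54/2.861 = 3.33 mM.

3.33 mM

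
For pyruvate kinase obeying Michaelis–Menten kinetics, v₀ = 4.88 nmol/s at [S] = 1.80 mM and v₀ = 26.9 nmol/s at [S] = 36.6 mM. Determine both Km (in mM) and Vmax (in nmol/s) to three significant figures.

From v = Vmax[S]/(Km+[S]), each point gives Vmax = v(Km+[S])/[S].
Equating: 4.88(Km+1.80)/1.80 = 26.9(Km+36.6)/36.6.
2.711·Km + 4.88 = 0.7350·Km + 26.9, so (2.711 − 0.7350)·Km = 26.9 − 4.88.
Km = 22.02/1.976 = 11.1 mM; then Vmax = 4.88(11.1+1.80)/1.80 = 35.1 nmol/s.

Km = 11.1 mM; Vmax = 35.1 nmol/s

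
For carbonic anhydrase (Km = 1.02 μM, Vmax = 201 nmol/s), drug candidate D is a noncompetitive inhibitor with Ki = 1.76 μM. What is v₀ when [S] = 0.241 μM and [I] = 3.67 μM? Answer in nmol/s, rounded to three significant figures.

12.5 nmol/s

α = 1 + [I]/Ki = 1 + 3.67/1.76 = 3.085.
For a noncompetitive inhibitor, Vmax is reduced to Vmax/α while Km is unchanged: Km,app = 1.02 μM, Vmax,app = 65.1 nmol/s.
v = Vmax,app·[S]/(Km,app + [S]) = 65.1 × 0.241/(1.02 + 0.241) = 12.5 nmol/s.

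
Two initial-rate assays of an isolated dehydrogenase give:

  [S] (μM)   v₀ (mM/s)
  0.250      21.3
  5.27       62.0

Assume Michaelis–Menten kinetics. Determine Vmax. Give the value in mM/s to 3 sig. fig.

68.5 mM/s

From v = Vmax[S]/(Km+[S]), each point gives Vmax = v(Km+[S])/[S].
Equating: 21.3(Km+0.250)/0.250 = 62.0(Km+5.27)/5.27.
85.20·Km + 21.3 = 11.76·Km + 62.0, so (85.20 − 11.76)·Km = 62.0 − 21.3.
Km = 40.70/73.44 = 0.554 μM; then Vmax = 21.3(0.554+0.250)/0.250 = 68.5 mM/s.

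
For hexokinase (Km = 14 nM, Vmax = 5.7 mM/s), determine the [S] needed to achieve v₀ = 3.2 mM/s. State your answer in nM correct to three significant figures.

The required fractional saturation is v/Vmax = 3.2/5.7 = 0.5614.
Then [S]/(Km+[S]) = 0.5614 ⇒ [S] = 14 × 0.5614/(1 − 0.5614) = 17.9 nM.

17.9 nM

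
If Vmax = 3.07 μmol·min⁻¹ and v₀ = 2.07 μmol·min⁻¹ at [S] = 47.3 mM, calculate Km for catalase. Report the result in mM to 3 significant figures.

22.9 mM

v/Vmax = 2.07/3.07 = 0.6743 = [S]/(Km+[S]).
So Km + [S] = [S]/0.6743 = 70.15 mM, giving Km = 70.15 − 47.3 = 22.9 mM.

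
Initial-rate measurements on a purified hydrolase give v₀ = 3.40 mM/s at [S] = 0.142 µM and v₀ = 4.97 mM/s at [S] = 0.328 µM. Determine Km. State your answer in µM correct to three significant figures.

In reciprocal form, 1/v = (Km/Vmax)·(1/[S]) + 1/Vmax. The two points give (1/[S], 1/v) = (7.042, 0.2941) and (3.049, 0.2012).
Slope = (0.2941 − 0.2012)/(7.042 − 3.049) = 0.02327; intercept = 0.2941 − 0.02327×7.042 = 0.1303.
Vmax = 1/intercept = 7.68 mM/s; Km = slope × Vmax = 0.02327 × 7.68 = 0.179 µM.

0.179 µM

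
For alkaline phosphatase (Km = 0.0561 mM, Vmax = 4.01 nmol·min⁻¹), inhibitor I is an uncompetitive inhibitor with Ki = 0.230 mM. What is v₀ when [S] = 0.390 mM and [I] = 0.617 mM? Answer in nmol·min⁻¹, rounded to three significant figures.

With α = 1 + [I]/Ki = 1 + 0.617/0.230 = 3.683, the uncompetitive rate law is v = (Vmax/α)·[S] / (Km/α + [S]).
v = (4.01/3.683)×0.390 / (0.0561/3.683 + 0.390) = 0.4247/0.4052 = 1.05 nmol·min⁻¹.

1.05 nmol·min⁻¹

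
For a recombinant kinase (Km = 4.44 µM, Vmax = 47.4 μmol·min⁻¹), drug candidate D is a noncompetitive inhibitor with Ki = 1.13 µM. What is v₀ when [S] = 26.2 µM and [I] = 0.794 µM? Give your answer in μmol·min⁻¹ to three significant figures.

23.8 μmol·min⁻¹

α = 1 + [I]/Ki = 1 + 0.794/1.13 = 1.703.
For a noncompetitive inhibitor, Vmax is reduced to Vmax/α while Km is unchanged: Km,app = 4.44 µM, Vmax,app = 27.8 μmol·min⁻¹.
v = Vmax,app·[S]/(Km,app + [S]) = 27.8 × 26.2/(4.44 + 26.2) = 23.8 μmol·min⁻¹.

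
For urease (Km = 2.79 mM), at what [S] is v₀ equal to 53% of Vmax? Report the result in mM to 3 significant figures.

3.15 mM

v/Vmax = [S]/(Km+[S]) = 0.53, so [S] = Km·0.53/(1 − 0.53) = 2.79 × 1.128.
[S] = 3.15 mM.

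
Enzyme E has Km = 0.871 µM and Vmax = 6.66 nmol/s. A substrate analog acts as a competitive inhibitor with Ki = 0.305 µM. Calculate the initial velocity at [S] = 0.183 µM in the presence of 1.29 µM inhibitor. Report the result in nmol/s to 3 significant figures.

α = 1 + [I]/Ki = 1 + 1.29/0.305 = 5.230.
For a competitive inhibitor, Vmax is unchanged and the apparent Km becomes α·Km: Km,app = 4.55 µM, Vmax,app = 6.66 nmol/s.
v = Vmax,app·[S]/(Km,app + [S]) = 6.66 × 0.183/(4.55 + 0.183) = 0.257 nmol/s.

0.257 nmol/s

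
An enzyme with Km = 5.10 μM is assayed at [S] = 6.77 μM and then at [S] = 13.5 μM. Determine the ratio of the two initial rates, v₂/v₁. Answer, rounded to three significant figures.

The fractional saturations are [S]/(Km+[S]) = 6.77/11.87 = 0.5703 and 13.5/18.60 = 0.7258.
v₂/v₁ is just their ratio: 0.7258/0.5703 = 1.27.

1.27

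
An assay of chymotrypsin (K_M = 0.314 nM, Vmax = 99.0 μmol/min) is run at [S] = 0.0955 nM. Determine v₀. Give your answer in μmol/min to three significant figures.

23.1 μmol/min

[S]/(Km+[S]) = 0.0955/0.4095 = 0.2332, the fractional saturation.
v = 0.2332 × Vmax = 0.2332 × 99.0 = 23.1 μmol/min.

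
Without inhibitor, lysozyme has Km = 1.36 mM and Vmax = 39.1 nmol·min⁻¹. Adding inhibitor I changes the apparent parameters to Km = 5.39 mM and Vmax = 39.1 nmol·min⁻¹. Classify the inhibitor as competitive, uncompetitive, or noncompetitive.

Km increases (1.36 → 5.39 mM) while Vmax is unchanged — the hallmark of competitive inhibition.

competitive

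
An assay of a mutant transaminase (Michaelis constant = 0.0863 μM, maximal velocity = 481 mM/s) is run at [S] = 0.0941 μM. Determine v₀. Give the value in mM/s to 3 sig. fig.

v = Vmax·[S]/(Km + [S]) = 481 × 0.0941 / (0.0863 + 0.0941)
  = 45.26 / 0.1804 = 251 mM/s.

251 mM/s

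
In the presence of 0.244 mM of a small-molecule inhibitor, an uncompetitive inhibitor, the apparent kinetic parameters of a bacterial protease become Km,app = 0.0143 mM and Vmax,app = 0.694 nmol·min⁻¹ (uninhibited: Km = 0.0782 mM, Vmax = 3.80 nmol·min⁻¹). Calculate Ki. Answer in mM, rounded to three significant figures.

Uncompetitive: Vmax,app = Vmax/α (and Km,app = Km/α) with α = 1 + [I]/Ki.
α = Vmax/Vmax,app = 3.80/0.694 = 5.476.
Since α = 1 + [I]/Ki, [I]/Ki = 5.476 − 1 = 4.476 and Ki = 0.244/4.476 = 0.0545 mM.

0.0545 mM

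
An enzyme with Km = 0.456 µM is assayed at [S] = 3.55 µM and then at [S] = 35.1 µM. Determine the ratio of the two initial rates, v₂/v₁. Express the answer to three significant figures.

1.11

The fractional saturations are [S]/(Km+[S]) = 3.55/4.006 = 0.8862 and 35.1/35.56 = 0.9872.
v₂/v₁ is just their ratio: 0.9872/0.8862 = 1.11.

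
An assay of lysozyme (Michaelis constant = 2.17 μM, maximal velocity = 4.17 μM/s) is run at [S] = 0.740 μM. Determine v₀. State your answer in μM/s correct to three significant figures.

v = Vmax·[S]/(Km + [S]) = 4.17 × 0.740 / (2.17 + 0.740)
  = 3.086 / 2.910 = 1.06 μM/s.

1.06 μM/s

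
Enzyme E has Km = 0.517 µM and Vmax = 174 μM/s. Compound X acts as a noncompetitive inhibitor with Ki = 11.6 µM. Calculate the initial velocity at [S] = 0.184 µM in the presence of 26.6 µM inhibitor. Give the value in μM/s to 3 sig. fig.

With α = 1 + [I]/Ki = 1 + 26.6/11.6 = 3.293, the noncompetitive rate law is v = (Vmax/α)·[S] / (Km + [S]).
v = (174/3.293)×0.184 / (0.517 + 0.184) = 9.722/0.7010 = 13.9 μM/s.

13.9 μM/s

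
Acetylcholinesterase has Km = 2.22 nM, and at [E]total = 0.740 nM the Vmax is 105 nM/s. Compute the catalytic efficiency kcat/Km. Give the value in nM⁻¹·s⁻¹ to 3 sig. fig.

kcat = Vmax/[E]total = 105/0.740 = 142 s⁻¹.
kcat/Km = 142/2.22 = 63.9 nM⁻¹·s⁻¹.

63.9 nM⁻¹·s⁻¹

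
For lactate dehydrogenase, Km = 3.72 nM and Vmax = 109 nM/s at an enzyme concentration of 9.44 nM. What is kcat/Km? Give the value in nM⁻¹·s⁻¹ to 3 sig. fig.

3.10 nM⁻¹·s⁻¹

kcat = Vmax/[E]total = 109/9.44 = 11.5 s⁻¹.
kcat/Km = 11.5/3.72 = 3.10 nM⁻¹·s⁻¹.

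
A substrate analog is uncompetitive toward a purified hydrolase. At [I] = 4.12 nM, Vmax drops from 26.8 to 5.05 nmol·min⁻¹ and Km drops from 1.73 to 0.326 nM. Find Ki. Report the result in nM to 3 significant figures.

Uncompetitive: Vmax,app = Vmax/α (and Km,app = Km/α) with α = 1 + [I]/Ki.
α = Vmax/Vmax,app = 26.8/5.05 = 5.307.
Ki = [I]/(α − 1) = 4.12/4.307 = 0.957 nM.

0.957 nM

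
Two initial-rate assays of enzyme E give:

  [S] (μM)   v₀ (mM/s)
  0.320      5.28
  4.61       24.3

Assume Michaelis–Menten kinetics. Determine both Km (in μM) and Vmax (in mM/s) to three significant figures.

Km = 1.69 μM; Vmax = 33.2 mM/s

In reciprocal form, 1/v = (Km/Vmax)·(1/[S]) + 1/Vmax. The two points give (1/[S], 1/v) = (3.125, 0.1894) and (0.2169, 0.04115).
Slope = (0.1894 − 0.04115)/(3.125 − 0.2169) = 0.05098; intercept = 0.1894 − 0.05098×3.125 = 0.03009.
Vmax = 1/intercept = 33.2 mM/s; Km = slope × Vmax = 0.05098 × 33.2 = 1.69 μM.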